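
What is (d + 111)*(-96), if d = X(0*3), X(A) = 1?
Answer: -10752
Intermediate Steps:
d = 1
(d + 111)*(-96) = (1 + 111)*(-96) = 112*(-96) = -10752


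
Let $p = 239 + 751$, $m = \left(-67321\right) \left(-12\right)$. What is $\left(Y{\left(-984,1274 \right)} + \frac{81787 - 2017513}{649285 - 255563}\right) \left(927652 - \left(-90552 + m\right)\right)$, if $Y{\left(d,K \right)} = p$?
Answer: $\frac{40792412103504}{196861} \approx 2.0721 \cdot 10^{8}$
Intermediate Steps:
$m = 807852$
$p = 990$
$Y{\left(d,K \right)} = 990$
$\left(Y{\left(-984,1274 \right)} + \frac{81787 - 2017513}{649285 - 255563}\right) \left(927652 - \left(-90552 + m\right)\right) = \left(990 + \frac{81787 - 2017513}{649285 - 255563}\right) \left(927652 + \left(90552 - 807852\right)\right) = \left(990 - \frac{1935726}{393722}\right) \left(927652 + \left(90552 - 807852\right)\right) = \left(990 - \frac{967863}{196861}\right) \left(927652 - 717300\right) = \left(990 - \frac{967863}{196861}\right) 210352 = \frac{193924527}{196861} \cdot 210352 = \frac{40792412103504}{196861}$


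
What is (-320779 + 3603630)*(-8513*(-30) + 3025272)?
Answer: 10769924527362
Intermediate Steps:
(-320779 + 3603630)*(-8513*(-30) + 3025272) = 3282851*(255390 + 3025272) = 3282851*3280662 = 10769924527362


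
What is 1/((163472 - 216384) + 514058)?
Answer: 1/461146 ≈ 2.1685e-6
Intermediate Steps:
1/((163472 - 216384) + 514058) = 1/(-52912 + 514058) = 1/461146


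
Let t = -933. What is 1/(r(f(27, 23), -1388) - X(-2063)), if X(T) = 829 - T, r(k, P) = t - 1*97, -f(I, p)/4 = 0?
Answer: -1/3922 ≈ -0.00025497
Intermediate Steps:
f(I, p) = 0 (f(I, p) = -4*0 = 0)
r(k, P) = -1030 (r(k, P) = -933 - 1*97 = -933 - 97 = -1030)
1/(r(f(27, 23), -1388) - X(-2063)) = 1/(-1030 - (829 - 1*(-2063))) = 1/(-1030 - (829 + 2063)) = 1/(-1030 - 1*2892) = 1/(-1030 - 2892) = 1/(-3922) = -1/3922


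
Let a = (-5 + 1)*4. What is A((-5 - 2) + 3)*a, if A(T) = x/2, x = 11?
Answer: -88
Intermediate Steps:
A(T) = 11/2
a = -16 (a = -4*4 = -16)
A((-5 - 2) + 3)*a = (11/2)*(-16) = -88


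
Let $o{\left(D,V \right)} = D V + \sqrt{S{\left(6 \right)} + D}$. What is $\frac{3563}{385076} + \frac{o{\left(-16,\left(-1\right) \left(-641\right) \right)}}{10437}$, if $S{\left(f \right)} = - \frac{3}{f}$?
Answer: $- \frac{3912152425}{4019038212} + \frac{i \sqrt{66}}{20874} \approx -0.9734 + 0.00038919 i$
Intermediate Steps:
$o{\left(D,V \right)} = \sqrt{- \frac{1}{2} + D} + D V$ ($o{\left(D,V \right)} = D V + \sqrt{- \frac{3}{6} + D} = D V + \sqrt{\left(-3\right) \frac{1}{6} + D} = D V + \sqrt{- \frac{1}{2} + D} = \sqrt{- \frac{1}{2} + D} + D V$)
$\frac{3563}{385076} + \frac{o{\left(-16,\left(-1\right) \left(-641\right) \right)}}{10437} = \frac{3563}{385076} + \frac{\frac{\sqrt{-2 + 4 \left(-16\right)}}{2} - 16 \left(\left(-1\right) \left(-641\right)\right)}{10437} = 3563 \cdot \frac{1}{385076} + \left(\frac{\sqrt{-2 - 64}}{2} - 10256\right) \frac{1}{10437} = \frac{3563}{385076} + \left(\frac{\sqrt{-66}}{2} - 10256\right) \frac{1}{10437} = \frac{3563}{385076} + \left(\frac{i \sqrt{66}}{2} - 10256\right) \frac{1}{10437} = \frac{3563}{385076} + \left(-10256 + \frac{i \sqrt{66}}{2}\right) \frac{1}{10437} = \frac{3563}{385076} - \left(\frac{10256}{10437} - \frac{i \sqrt{66}}{20874}\right) = - \frac{3912152425}{4019038212} + \frac{i \sqrt{66}}{20874}$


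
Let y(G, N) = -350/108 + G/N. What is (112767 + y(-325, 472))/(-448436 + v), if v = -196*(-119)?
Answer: -1437052573/5417627328 ≈ -0.26525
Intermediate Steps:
v = 23324
y(G, N) = -175/54 + G/N (y(G, N) = -350*1/108 + G/N = -175/54 + G/N)
(112767 + y(-325, 472))/(-448436 + v) = (112767 + (-175/54 - 325/472))/(-448436 + 23324) = (112767 + (-175/54 - 325*1/472))/(-425112) = (112767 + (-175/54 - 325/472))*(-1/425112) = (112767 - 50075/12744)*(-1/425112) = (1437052573/12744)*(-1/425112) = -1437052573/5417627328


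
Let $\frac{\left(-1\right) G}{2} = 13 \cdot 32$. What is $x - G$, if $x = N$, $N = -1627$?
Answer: $-795$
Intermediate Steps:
$x = -1627$
$G = -832$ ($G = - 2 \cdot 13 \cdot 32 = \left(-2\right) 416 = -832$)
$x - G = -1627 - -832 = -1627 + 832 = -795$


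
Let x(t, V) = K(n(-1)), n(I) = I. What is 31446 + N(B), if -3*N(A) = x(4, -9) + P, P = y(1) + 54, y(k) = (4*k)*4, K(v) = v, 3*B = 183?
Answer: 31423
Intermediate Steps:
B = 61 (B = (⅓)*183 = 61)
y(k) = 16*k
x(t, V) = -1
P = 70 (P = 16*1 + 54 = 16 + 54 = 70)
N(A) = -23 (N(A) = -(-1 + 70)/3 = -⅓*69 = -23)
31446 + N(B) = 31446 - 23 = 31423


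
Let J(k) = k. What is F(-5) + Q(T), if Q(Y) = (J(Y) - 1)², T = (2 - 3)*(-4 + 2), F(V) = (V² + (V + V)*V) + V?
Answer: 71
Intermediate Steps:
F(V) = V + 3*V² (F(V) = (V² + (2*V)*V) + V = (V² + 2*V²) + V = 3*V² + V = V + 3*V²)
T = 2 (T = -1*(-2) = 2)
Q(Y) = (-1 + Y)² (Q(Y) = (Y - 1)² = (-1 + Y)²)
F(-5) + Q(T) = -5*(1 + 3*(-5)) + (-1 + 2)² = -5*(1 - 15) + 1² = -5*(-14) + 1 = 70 + 1 = 71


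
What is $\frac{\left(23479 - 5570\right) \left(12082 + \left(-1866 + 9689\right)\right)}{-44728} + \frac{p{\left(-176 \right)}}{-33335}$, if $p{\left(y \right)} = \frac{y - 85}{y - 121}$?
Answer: $- \frac{392146117122587}{49203260040} \approx -7969.9$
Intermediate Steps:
$p{\left(y \right)} = \frac{-85 + y}{-121 + y}$
$\frac{\left(23479 - 5570\right) \left(12082 + \left(-1866 + 9689\right)\right)}{-44728} + \frac{p{\left(-176 \right)}}{-33335} = \frac{\left(23479 - 5570\right) \left(12082 + \left(-1866 + 9689\right)\right)}{-44728} + \frac{\frac{1}{-121 - 176} \left(-85 - 176\right)}{-33335} = 17909 \left(12082 + 7823\right) \left(- \frac{1}{44728}\right) + \frac{1}{-297} \left(-261\right) \left(- \frac{1}{33335}\right) = 17909 \cdot 19905 \left(- \frac{1}{44728}\right) + \left(- \frac{1}{297}\right) \left(-261\right) \left(- \frac{1}{33335}\right) = 356478645 \left(- \frac{1}{44728}\right) + \frac{29}{33} \left(- \frac{1}{33335}\right) = - \frac{356478645}{44728} - \frac{29}{1100055} = - \frac{392146117122587}{49203260040}$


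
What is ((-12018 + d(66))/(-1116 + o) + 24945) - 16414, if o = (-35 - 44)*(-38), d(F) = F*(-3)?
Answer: 8038625/943 ≈ 8524.5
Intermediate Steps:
d(F) = -3*F
o = 3002 (o = -79*(-38) = 3002)
((-12018 + d(66))/(-1116 + o) + 24945) - 16414 = ((-12018 - 3*66)/(-1116 + 3002) + 24945) - 16414 = ((-12018 - 198)/1886 + 24945) - 16414 = (-12216*1/1886 + 24945) - 16414 = (-6108/943 + 24945) - 16414 = 23517027/943 - 16414 = 8038625/943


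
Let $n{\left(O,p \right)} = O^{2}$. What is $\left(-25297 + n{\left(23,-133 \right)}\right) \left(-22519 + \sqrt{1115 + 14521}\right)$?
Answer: $557750592 - 49536 \sqrt{3909} \approx 5.5465 \cdot 10^{8}$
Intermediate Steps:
$\left(-25297 + n{\left(23,-133 \right)}\right) \left(-22519 + \sqrt{1115 + 14521}\right) = \left(-25297 + 23^{2}\right) \left(-22519 + \sqrt{1115 + 14521}\right) = \left(-25297 + 529\right) \left(-22519 + \sqrt{15636}\right) = - 24768 \left(-22519 + 2 \sqrt{3909}\right) = 557750592 - 49536 \sqrt{3909}$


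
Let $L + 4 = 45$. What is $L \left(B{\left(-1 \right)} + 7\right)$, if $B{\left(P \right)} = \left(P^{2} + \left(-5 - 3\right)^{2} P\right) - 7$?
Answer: $-2583$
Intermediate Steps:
$L = 41$ ($L = -4 + 45 = 41$)
$B{\left(P \right)} = -7 + P^{2} + 64 P$ ($B{\left(P \right)} = \left(P^{2} + \left(-8\right)^{2} P\right) - 7 = \left(P^{2} + 64 P\right) - 7 = -7 + P^{2} + 64 P$)
$L \left(B{\left(-1 \right)} + 7\right) = 41 \left(\left(-7 + \left(-1\right)^{2} + 64 \left(-1\right)\right) + 7\right) = 41 \left(\left(-7 + 1 - 64\right) + 7\right) = 41 \left(-70 + 7\right) = 41 \left(-63\right) = -2583$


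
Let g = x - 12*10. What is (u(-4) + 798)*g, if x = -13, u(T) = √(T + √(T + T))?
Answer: -106134 - 133*√(-4 + 2*I*√2) ≈ -1.0622e+5 - 280.55*I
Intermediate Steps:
u(T) = √(T + √2*√T) (u(T) = √(T + √(2*T)) = √(T + √2*√T))
g = -133 (g = -13 - 12*10 = -13 - 120 = -133)
(u(-4) + 798)*g = (√(-4 + √2*√(-4)) + 798)*(-133) = (√(-4 + √2*(2*I)) + 798)*(-133) = (√(-4 + 2*I*√2) + 798)*(-133) = (798 + √(-4 + 2*I*√2))*(-133) = -106134 - 133*√(-4 + 2*I*√2)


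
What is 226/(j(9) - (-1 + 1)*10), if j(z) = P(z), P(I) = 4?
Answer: 113/2 ≈ 56.500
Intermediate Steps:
j(z) = 4
226/(j(9) - (-1 + 1)*10) = 226/(4 - (-1 + 1)*10) = 226/(4 - 0*10) = 226/(4 - 1*0) = 226/(4 + 0) = 226/4 = 226*(¼) = 113/2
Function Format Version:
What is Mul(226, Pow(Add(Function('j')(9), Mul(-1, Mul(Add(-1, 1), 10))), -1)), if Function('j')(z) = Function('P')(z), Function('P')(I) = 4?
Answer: Rational(113, 2) ≈ 56.500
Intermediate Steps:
Function('j')(z) = 4
Mul(226, Pow(Add(Function('j')(9), Mul(-1, Mul(Add(-1, 1), 10))), -1)) = Mul(226, Pow(Add(4, Mul(-1, Mul(Add(-1, 1), 10))), -1)) = Mul(226, Pow(Add(4, Mul(-1, Mul(0, 10))), -1)) = Mul(226, Pow(Add(4, Mul(-1, 0)), -1)) = Mul(226, Pow(Add(4, 0), -1)) = Mul(226, Pow(4, -1)) = Mul(226, Rational(1, 4)) = Rational(113, 2)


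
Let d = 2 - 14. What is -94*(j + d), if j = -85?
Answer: 9118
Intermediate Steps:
d = -12
-94*(j + d) = -94*(-85 - 12) = -94*(-97) = 9118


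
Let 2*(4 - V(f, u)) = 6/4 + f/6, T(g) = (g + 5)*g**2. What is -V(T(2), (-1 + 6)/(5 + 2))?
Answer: -11/12 ≈ -0.91667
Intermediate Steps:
T(g) = g**2*(5 + g) (T(g) = (5 + g)*g**2 = g**2*(5 + g))
V(f, u) = 13/4 - f/12 (V(f, u) = 4 - (6/4 + f/6)/2 = 4 - (6*(1/4) + f*(1/6))/2 = 4 - (3/2 + f/6)/2 = 4 + (-3/4 - f/12) = 13/4 - f/12)
-V(T(2), (-1 + 6)/(5 + 2)) = -(13/4 - 2**2*(5 + 2)/12) = -(13/4 - 7/3) = -1*11/12 = -11/12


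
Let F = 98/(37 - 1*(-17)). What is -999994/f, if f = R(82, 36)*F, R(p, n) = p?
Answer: -13499919/2009 ≈ -6719.7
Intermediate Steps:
F = 49/27 (F = 98/(37 + 17) = 98/54 = 98*(1/54) = 49/27 ≈ 1.8148)
f = 4018/27 (f = 82*(49/27) = 4018/27 ≈ 148.81)
-999994/f = -999994/4018/27 = -999994*27/4018 = -13499919/2009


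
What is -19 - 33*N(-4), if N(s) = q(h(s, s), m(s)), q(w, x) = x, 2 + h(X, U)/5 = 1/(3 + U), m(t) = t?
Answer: 113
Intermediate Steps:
h(X, U) = -10 + 5/(3 + U)
N(s) = s
-19 - 33*N(-4) = -19 - 33*(-4) = -19 + 132 = 113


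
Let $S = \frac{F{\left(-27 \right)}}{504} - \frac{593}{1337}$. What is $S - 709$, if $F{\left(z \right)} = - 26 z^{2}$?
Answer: $- \frac{3995227}{5348} \approx -747.05$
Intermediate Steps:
$S = - \frac{203495}{5348}$ ($S = \frac{\left(-26\right) \left(-27\right)^{2}}{504} - \frac{593}{1337} = \left(-26\right) 729 \cdot \frac{1}{504} - \frac{593}{1337} = \left(-18954\right) \frac{1}{504} - \frac{593}{1337} = - \frac{1053}{28} - \frac{593}{1337} = - \frac{203495}{5348} \approx -38.051$)
$S - 709 = - \frac{203495}{5348} - 709 = - \frac{3995227}{5348}$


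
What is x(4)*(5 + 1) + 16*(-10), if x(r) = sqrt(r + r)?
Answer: -160 + 12*sqrt(2) ≈ -143.03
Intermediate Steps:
x(r) = sqrt(2)*sqrt(r) (x(r) = sqrt(2*r) = sqrt(2)*sqrt(r))
x(4)*(5 + 1) + 16*(-10) = (sqrt(2)*sqrt(4))*(5 + 1) + 16*(-10) = (sqrt(2)*2)*6 - 160 = (2*sqrt(2))*6 - 160 = 12*sqrt(2) - 160 = -160 + 12*sqrt(2)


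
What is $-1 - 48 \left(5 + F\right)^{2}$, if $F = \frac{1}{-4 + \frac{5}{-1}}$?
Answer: $- \frac{31003}{27} \approx -1148.3$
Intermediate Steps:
$F = - \frac{1}{9}$ ($F = \frac{1}{-4 + 5 \left(-1\right)} = \frac{1}{-4 - 5} = \frac{1}{-9} = - \frac{1}{9} \approx -0.11111$)
$-1 - 48 \left(5 + F\right)^{2} = -1 - 48 \left(5 - \frac{1}{9}\right)^{2} = -1 - 48 \left(\frac{44}{9}\right)^{2} = -1 - \frac{30976}{27} = - \frac{31003}{27}$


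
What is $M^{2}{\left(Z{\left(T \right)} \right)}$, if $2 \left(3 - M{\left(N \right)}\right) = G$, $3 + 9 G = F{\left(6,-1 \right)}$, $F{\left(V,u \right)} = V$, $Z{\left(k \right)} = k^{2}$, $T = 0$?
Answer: $\frac{289}{36} \approx 8.0278$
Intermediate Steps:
$G = \frac{1}{3}$ ($G = - \frac{1}{3} + \frac{1}{9} \cdot 6 = - \frac{1}{3} + \frac{2}{3} = \frac{1}{3} \approx 0.33333$)
$M{\left(N \right)} = \frac{17}{6}$ ($M{\left(N \right)} = 3 - \frac{1}{6} = \frac{17}{6}$)
$M^{2}{\left(Z{\left(T \right)} \right)} = \left(\frac{17}{6}\right)^{2} = \frac{289}{36}$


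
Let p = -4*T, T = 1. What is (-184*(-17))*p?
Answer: -12512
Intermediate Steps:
p = -4 (p = -4*1 = -4)
(-184*(-17))*p = -184*(-17)*(-4) = 3128*(-4) = -12512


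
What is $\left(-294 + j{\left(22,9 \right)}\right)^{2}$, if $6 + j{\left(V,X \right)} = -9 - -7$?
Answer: $91204$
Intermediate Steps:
$j{\left(V,X \right)} = -8$ ($j{\left(V,X \right)} = -6 - 2 = -8$)
$\left(-294 + j{\left(22,9 \right)}\right)^{2} = \left(-294 - 8\right)^{2} = \left(-302\right)^{2} = 91204$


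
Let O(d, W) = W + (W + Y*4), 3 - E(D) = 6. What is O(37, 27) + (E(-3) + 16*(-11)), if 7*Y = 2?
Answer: -867/7 ≈ -123.86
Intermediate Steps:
Y = 2/7 (Y = (1/7)*2 = 2/7 ≈ 0.28571)
E(D) = -3 (E(D) = 3 - 1*6 = 3 - 6 = -3)
O(d, W) = 8/7 + 2*W (O(d, W) = W + (W + (2/7)*4) = W + (W + 8/7) = W + (8/7 + W) = 8/7 + 2*W)
O(37, 27) + (E(-3) + 16*(-11)) = (8/7 + 2*27) + (-3 + 16*(-11)) = (8/7 + 54) + (-3 - 176) = 386/7 - 179 = -867/7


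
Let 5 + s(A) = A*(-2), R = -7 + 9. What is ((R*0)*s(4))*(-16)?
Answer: 0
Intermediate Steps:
R = 2
s(A) = -5 - 2*A (s(A) = -5 + A*(-2) = -5 - 2*A)
((R*0)*s(4))*(-16) = ((2*0)*(-5 - 2*4))*(-16) = (0*(-5 - 8))*(-16) = (0*(-13))*(-16) = 0*(-16) = 0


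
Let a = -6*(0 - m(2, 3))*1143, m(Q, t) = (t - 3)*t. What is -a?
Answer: 0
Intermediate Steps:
m(Q, t) = t*(-3 + t) (m(Q, t) = (-3 + t)*t = t*(-3 + t))
a = 0 (a = -6*(0 - 3*(-3 + 3))*1143 = -6*(0 - 3*0)*1143 = -6*(0 - 1*0)*1143 = -6*(0 + 0)*1143 = -6*0*1143 = 0*1143 = 0)
-a = -1*0 = 0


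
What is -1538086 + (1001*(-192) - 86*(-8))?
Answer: -1729590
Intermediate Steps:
-1538086 + (1001*(-192) - 86*(-8)) = -1538086 + (-192192 + 688) = -1538086 - 191504 = -1729590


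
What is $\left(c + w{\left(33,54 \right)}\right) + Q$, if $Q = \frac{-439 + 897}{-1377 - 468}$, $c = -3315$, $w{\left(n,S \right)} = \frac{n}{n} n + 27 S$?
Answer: $- \frac{3365738}{1845} \approx -1824.2$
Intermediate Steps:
$w{\left(n,S \right)} = n + 27 S$ ($w{\left(n,S \right)} = 1 n + 27 S = n + 27 S$)
$Q = - \frac{458}{1845}$ ($Q = \frac{458}{-1845} = 458 \left(- \frac{1}{1845}\right) = - \frac{458}{1845} \approx -0.24824$)
$\left(c + w{\left(33,54 \right)}\right) + Q = \left(-3315 + \left(33 + 27 \cdot 54\right)\right) - \frac{458}{1845} = \left(-3315 + \left(33 + 1458\right)\right) - \frac{458}{1845} = \left(-3315 + 1491\right) - \frac{458}{1845} = -1824 - \frac{458}{1845} = - \frac{3365738}{1845}$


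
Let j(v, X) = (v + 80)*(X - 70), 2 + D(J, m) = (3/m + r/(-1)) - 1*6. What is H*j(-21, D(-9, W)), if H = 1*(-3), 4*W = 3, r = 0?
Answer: 13098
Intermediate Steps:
W = 3/4 (W = (1/4)*3 = 3/4 ≈ 0.75000)
D(J, m) = -8 + 3/m (D(J, m) = -2 + ((3/m + 0/(-1)) - 1*6) = -2 + ((3/m + 0*(-1)) - 6) = -2 + ((3/m + 0) - 6) = -2 + (3/m - 6) = -2 + (-6 + 3/m) = -8 + 3/m)
H = -3
j(v, X) = (-70 + X)*(80 + v) (j(v, X) = (80 + v)*(-70 + X) = (-70 + X)*(80 + v))
H*j(-21, D(-9, W)) = -3*(-5600 - 70*(-21) + 80*(-8 + 3/(3/4)) + (-8 + 3/(3/4))*(-21)) = -3*(-5600 + 1470 + 80*(-8 + 3*(4/3)) + (-8 + 3*(4/3))*(-21)) = -3*(-5600 + 1470 + 80*(-8 + 4) + (-8 + 4)*(-21)) = -3*(-5600 + 1470 + 80*(-4) - 4*(-21)) = -3*(-5600 + 1470 - 320 + 84) = -3*(-4366) = 13098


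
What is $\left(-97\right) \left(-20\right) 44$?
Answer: $85360$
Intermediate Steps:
$\left(-97\right) \left(-20\right) 44 = 1940 \cdot 44 = 85360$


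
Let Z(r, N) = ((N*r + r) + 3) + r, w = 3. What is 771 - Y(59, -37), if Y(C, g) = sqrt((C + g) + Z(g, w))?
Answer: 771 - 4*I*sqrt(10) ≈ 771.0 - 12.649*I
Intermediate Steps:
Z(r, N) = 3 + 2*r + N*r (Z(r, N) = ((r + N*r) + 3) + r = (3 + r + N*r) + r = 3 + 2*r + N*r)
Y(C, g) = sqrt(3 + C + 6*g) (Y(C, g) = sqrt((C + g) + (3 + 2*g + 3*g)) = sqrt((C + g) + (3 + 5*g)) = sqrt(3 + C + 6*g))
771 - Y(59, -37) = 771 - sqrt(3 + 59 + 6*(-37)) = 771 - sqrt(3 + 59 - 222) = 771 - sqrt(-160) = 771 - 4*I*sqrt(10)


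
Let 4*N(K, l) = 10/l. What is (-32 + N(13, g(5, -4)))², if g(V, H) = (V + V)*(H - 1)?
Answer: 410881/400 ≈ 1027.2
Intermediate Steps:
g(V, H) = 2*V*(-1 + H) (g(V, H) = (2*V)*(-1 + H) = 2*V*(-1 + H))
N(K, l) = 5/(2*l) (N(K, l) = (10/l)/4 = 5/(2*l))
(-32 + N(13, g(5, -4)))² = (-32 + 5/(2*((2*5*(-1 - 4)))))² = (-32 + 5/(2*((2*5*(-5)))))² = (-32 + (5/2)/(-50))² = (-32 + (5/2)*(-1/50))² = (-32 - 1/20)² = (-641/20)² = 410881/400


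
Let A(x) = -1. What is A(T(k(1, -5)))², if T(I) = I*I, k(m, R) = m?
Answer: 1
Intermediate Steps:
T(I) = I²
A(T(k(1, -5)))² = (-1)² = 1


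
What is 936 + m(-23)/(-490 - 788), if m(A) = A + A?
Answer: 598127/639 ≈ 936.04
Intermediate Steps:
m(A) = 2*A
936 + m(-23)/(-490 - 788) = 936 + (2*(-23))/(-490 - 788) = 936 - 46/(-1278) = 936 - 1/1278*(-46) = 936 + 23/639 = 598127/639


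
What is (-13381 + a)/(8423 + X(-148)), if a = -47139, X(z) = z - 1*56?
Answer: -60520/8219 ≈ -7.3634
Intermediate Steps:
X(z) = -56 + z (X(z) = z - 56 = -56 + z)
(-13381 + a)/(8423 + X(-148)) = (-13381 - 47139)/(8423 + (-56 - 148)) = -60520/(8423 - 204) = -60520/8219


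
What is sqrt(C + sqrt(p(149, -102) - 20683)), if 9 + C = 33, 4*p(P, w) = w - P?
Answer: sqrt(96 + 2*I*sqrt(82983))/2 ≈ 9.2201 + 7.8109*I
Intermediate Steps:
p(P, w) = -P/4 + w/4 (p(P, w) = (w - P)/4 = -P/4 + w/4)
C = 24 (C = -9 + 33 = 24)
sqrt(C + sqrt(p(149, -102) - 20683)) = sqrt(24 + sqrt((-1/4*149 + (1/4)*(-102)) - 20683)) = sqrt(24 + sqrt((-149/4 - 51/2) - 20683)) = sqrt(24 + sqrt(-251/4 - 20683)) = sqrt(24 + sqrt(-82983/4)) = sqrt(24 + I*sqrt(82983)/2)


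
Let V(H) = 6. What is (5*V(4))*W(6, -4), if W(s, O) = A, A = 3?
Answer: 90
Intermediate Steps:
W(s, O) = 3
(5*V(4))*W(6, -4) = (5*6)*3 = 30*3 = 90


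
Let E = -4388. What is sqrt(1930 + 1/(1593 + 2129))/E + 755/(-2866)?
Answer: -755/2866 - sqrt(26736841842)/16332136 ≈ -0.27345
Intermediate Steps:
sqrt(1930 + 1/(1593 + 2129))/E + 755/(-2866) = sqrt(1930 + 1/(1593 + 2129))/(-4388) + 755/(-2866) = sqrt(1930 + 1/3722)*(-1/4388) + 755*(-1/2866) = sqrt(1930 + 1/3722)*(-1/4388) - 755/2866 = sqrt(7183461/3722)*(-1/4388) - 755/2866 = (sqrt(26736841842)/3722)*(-1/4388) - 755/2866 = -sqrt(26736841842)/16332136 - 755/2866 = -755/2866 - sqrt(26736841842)/16332136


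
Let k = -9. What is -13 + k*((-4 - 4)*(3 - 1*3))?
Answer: -13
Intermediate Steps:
-13 + k*((-4 - 4)*(3 - 1*3)) = -13 - 9*(-4 - 4)*(3 - 1*3) = -13 - (-72)*(3 - 3) = -13 - (-72)*0 = -13 - 9*0 = -13 + 0 = -13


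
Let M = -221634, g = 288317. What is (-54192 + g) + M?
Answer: 12491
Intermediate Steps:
(-54192 + g) + M = (-54192 + 288317) - 221634 = 234125 - 221634 = 12491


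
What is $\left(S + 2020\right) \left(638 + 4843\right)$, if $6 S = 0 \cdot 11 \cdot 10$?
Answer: $11071620$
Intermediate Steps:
$S = 0$ ($S = \frac{0 \cdot 11 \cdot 10}{6} = \frac{0 \cdot 10}{6} = \frac{1}{6} \cdot 0 = 0$)
$\left(S + 2020\right) \left(638 + 4843\right) = \left(0 + 2020\right) \left(638 + 4843\right) = 2020 \cdot 5481 = 11071620$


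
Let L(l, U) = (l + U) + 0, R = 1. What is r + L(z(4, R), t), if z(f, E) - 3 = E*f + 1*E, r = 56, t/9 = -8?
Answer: -8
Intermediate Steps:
t = -72 (t = 9*(-8) = -72)
z(f, E) = 3 + E + E*f (z(f, E) = 3 + (E*f + 1*E) = 3 + (E*f + E) = 3 + (E + E*f) = 3 + E + E*f)
L(l, U) = U + l (L(l, U) = (U + l) + 0 = U + l)
r + L(z(4, R), t) = 56 + (-72 + (3 + 1 + 1*4)) = 56 + (-72 + (3 + 1 + 4)) = 56 + (-72 + 8) = 56 - 64 = -8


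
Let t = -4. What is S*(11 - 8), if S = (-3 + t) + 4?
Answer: -9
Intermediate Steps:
S = -3 (S = (-3 - 4) + 4 = -7 + 4 = -3)
S*(11 - 8) = -3*(11 - 8) = -3*3 = -9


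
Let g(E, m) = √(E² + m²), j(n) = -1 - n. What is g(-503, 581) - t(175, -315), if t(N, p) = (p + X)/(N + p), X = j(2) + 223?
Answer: -19/28 + √590570 ≈ 767.81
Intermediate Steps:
X = 220 (X = (-1 - 1*2) + 223 = (-1 - 2) + 223 = -3 + 223 = 220)
t(N, p) = (220 + p)/(N + p) (t(N, p) = (p + 220)/(N + p) = (220 + p)/(N + p))
g(-503, 581) - t(175, -315) = √((-503)² + 581²) - (220 - 315)/(175 - 315) = √(253009 + 337561) - (-95)/(-140) = √590570 - (-1)*(-95)/140 = √590570 - 1*19/28 = √590570 - 19/28 = -19/28 + √590570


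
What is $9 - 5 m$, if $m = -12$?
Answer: $69$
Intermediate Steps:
$9 - 5 m = 9 - -60 = 9 + 60 = 69$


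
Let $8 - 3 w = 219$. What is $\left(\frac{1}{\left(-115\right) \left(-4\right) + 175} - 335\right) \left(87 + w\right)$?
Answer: $- \frac{709080}{127} \approx -5583.3$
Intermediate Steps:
$w = - \frac{211}{3}$ ($w = \frac{8}{3} - 73 = - \frac{211}{3} \approx -70.333$)
$\left(\frac{1}{\left(-115\right) \left(-4\right) + 175} - 335\right) \left(87 + w\right) = \left(\frac{1}{\left(-115\right) \left(-4\right) + 175} - 335\right) \left(87 - \frac{211}{3}\right) = \left(\frac{1}{460 + 175} - 335\right) \frac{50}{3} = \left(\frac{1}{635} - 335\right) \frac{50}{3} = \left(- \frac{212724}{635}\right) \frac{50}{3} = - \frac{709080}{127}$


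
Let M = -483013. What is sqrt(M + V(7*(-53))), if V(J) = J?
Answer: 2*I*sqrt(120846) ≈ 695.26*I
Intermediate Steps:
sqrt(M + V(7*(-53))) = sqrt(-483013 + 7*(-53)) = sqrt(-483013 - 371) = sqrt(-483384) = 2*I*sqrt(120846)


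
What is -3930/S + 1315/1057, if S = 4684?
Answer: 1002725/2475494 ≈ 0.40506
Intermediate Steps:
-3930/S + 1315/1057 = -3930/4684 + 1315/1057 = -3930*1/4684 + 1315*(1/1057) = -1965/2342 + 1315/1057 = 1002725/2475494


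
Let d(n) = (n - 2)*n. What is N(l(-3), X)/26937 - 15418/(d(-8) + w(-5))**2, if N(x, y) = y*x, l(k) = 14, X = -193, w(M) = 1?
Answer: -48115832/19637073 ≈ -2.4503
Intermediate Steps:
d(n) = n*(-2 + n) (d(n) = (-2 + n)*n = n*(-2 + n))
N(x, y) = x*y
N(l(-3), X)/26937 - 15418/(d(-8) + w(-5))**2 = (14*(-193))/26937 - 15418/(-8*(-2 - 8) + 1)**2 = -2702*1/26937 - 15418/(-8*(-10) + 1)**2 = -2702/26937 - 15418/(80 + 1)**2 = -2702/26937 - 15418/(81**2) = -2702/26937 - 15418/6561 = -48115832/19637073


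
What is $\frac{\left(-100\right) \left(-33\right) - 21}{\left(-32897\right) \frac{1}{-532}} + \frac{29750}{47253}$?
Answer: $\frac{83408142034}{1554481941} \approx 53.657$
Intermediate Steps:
$\frac{\left(-100\right) \left(-33\right) - 21}{\left(-32897\right) \frac{1}{-532}} + \frac{29750}{47253} = \frac{3300 - 21}{\left(-32897\right) \left(- \frac{1}{532}\right)} + 29750 \cdot \frac{1}{47253} = \frac{3279}{\frac{32897}{532}} + \frac{29750}{47253} = 3279 \cdot \frac{532}{32897} + \frac{29750}{47253} = \frac{1744428}{32897} + \frac{29750}{47253} = \frac{83408142034}{1554481941}$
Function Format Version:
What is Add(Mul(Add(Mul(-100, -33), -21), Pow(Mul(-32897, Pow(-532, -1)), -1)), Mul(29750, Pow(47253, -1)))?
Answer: Rational(83408142034, 1554481941) ≈ 53.657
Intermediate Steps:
Add(Mul(Add(Mul(-100, -33), -21), Pow(Mul(-32897, Pow(-532, -1)), -1)), Mul(29750, Pow(47253, -1))) = Add(Mul(Add(3300, -21), Pow(Mul(-32897, Rational(-1, 532)), -1)), Mul(29750, Rational(1, 47253))) = Add(Mul(3279, Pow(Rational(32897, 532), -1)), Rational(29750, 47253)) = Add(Mul(3279, Rational(532, 32897)), Rational(29750, 47253)) = Add(Rational(1744428, 32897), Rational(29750, 47253)) = Rational(83408142034, 1554481941)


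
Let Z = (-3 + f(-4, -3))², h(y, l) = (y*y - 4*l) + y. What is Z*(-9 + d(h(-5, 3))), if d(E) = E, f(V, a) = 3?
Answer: 0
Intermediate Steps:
h(y, l) = y + y² - 4*l (h(y, l) = (y² - 4*l) + y = y + y² - 4*l)
Z = 0 (Z = (-3 + 3)² = 0² = 0)
Z*(-9 + d(h(-5, 3))) = 0*(-9 + (-5 + (-5)² - 4*3)) = 0*(-9 + (-5 + 25 - 12)) = 0*(-9 + 8) = 0*(-1) = 0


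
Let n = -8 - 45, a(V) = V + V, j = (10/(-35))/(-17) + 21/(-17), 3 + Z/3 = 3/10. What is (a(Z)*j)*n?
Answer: -124497/119 ≈ -1046.2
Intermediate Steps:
Z = -81/10 (Z = -9 + 3*(3/10) = -9 + 9/10 = -81/10 ≈ -8.1000)
j = -145/119 (j = (10*(-1/35))*(-1/17) + 21*(-1/17) = -2/7*(-1/17) - 21/17 = 2/119 - 21/17 = -145/119 ≈ -1.2185)
a(V) = 2*V
n = -53
(a(Z)*j)*n = ((2*(-81/10))*(-145/119))*(-53) = -81/5*(-145/119)*(-53) = (2349/119)*(-53) = -124497/119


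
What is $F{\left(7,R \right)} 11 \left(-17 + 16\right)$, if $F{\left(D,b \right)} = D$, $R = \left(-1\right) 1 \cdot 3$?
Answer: $-77$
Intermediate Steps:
$R = -3$ ($R = \left(-1\right) 3 = -3$)
$F{\left(7,R \right)} 11 \left(-17 + 16\right) = 7 \cdot 11 \left(-17 + 16\right) = 77 \left(-1\right) = -77$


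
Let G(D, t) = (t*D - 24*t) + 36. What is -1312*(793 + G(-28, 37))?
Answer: 1436640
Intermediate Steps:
G(D, t) = 36 - 24*t + D*t (G(D, t) = (D*t - 24*t) + 36 = (-24*t + D*t) + 36 = 36 - 24*t + D*t)
-1312*(793 + G(-28, 37)) = -1312*(793 + (36 - 24*37 - 28*37)) = -1312*(793 + (36 - 888 - 1036)) = -1312*(793 - 1888) = -1312*(-1095) = 1436640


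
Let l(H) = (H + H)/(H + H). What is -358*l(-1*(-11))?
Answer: -358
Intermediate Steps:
l(H) = 1 (l(H) = (2*H)/((2*H)) = (2*H)*(1/(2*H)) = 1)
-358*l(-1*(-11)) = -358*1 = -358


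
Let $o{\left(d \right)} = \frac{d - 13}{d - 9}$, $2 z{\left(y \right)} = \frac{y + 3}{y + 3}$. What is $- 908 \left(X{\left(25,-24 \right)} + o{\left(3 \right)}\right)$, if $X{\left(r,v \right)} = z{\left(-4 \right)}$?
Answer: $- \frac{5902}{3} \approx -1967.3$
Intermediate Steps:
$z{\left(y \right)} = \frac{1}{2}$ ($z{\left(y \right)} = \frac{\left(y + 3\right) \frac{1}{y + 3}}{2} = \frac{\left(3 + y\right) \frac{1}{3 + y}}{2} = \frac{1}{2} \cdot 1 = \frac{1}{2}$)
$o{\left(d \right)} = \frac{-13 + d}{-9 + d}$
$X{\left(r,v \right)} = \frac{1}{2}$
$- 908 \left(X{\left(25,-24 \right)} + o{\left(3 \right)}\right) = - 908 \left(\frac{1}{2} + \frac{-13 + 3}{-9 + 3}\right) = - 908 \left(\frac{1}{2} + \frac{1}{-6} \left(-10\right)\right) = - 908 \left(\frac{1}{2} - - \frac{5}{3}\right) = - 908 \left(\frac{1}{2} + \frac{5}{3}\right) = \left(-908\right) \frac{13}{6} = - \frac{5902}{3}$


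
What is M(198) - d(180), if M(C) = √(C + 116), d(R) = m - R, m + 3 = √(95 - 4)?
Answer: 183 + √314 - √91 ≈ 191.18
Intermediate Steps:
m = -3 + √91 (m = -3 + √(95 - 4) = -3 + √91 ≈ 6.5394)
d(R) = -3 + √91 - R (d(R) = (-3 + √91) - R = -3 + √91 - R)
M(C) = √(116 + C)
M(198) - d(180) = √(116 + 198) - (-3 + √91 - 1*180) = √314 - (-3 + √91 - 180) = √314 - (-183 + √91) = √314 + (183 - √91) = 183 + √314 - √91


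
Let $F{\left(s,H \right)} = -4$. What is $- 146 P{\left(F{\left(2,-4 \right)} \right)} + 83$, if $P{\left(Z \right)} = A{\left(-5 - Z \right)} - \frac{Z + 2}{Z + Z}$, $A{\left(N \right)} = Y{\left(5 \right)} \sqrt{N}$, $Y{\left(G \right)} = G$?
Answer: $\frac{239}{2} - 730 i \approx 119.5 - 730.0 i$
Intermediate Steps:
$A{\left(N \right)} = 5 \sqrt{N}$
$P{\left(Z \right)} = 5 \sqrt{-5 - Z} - \frac{2 + Z}{2 Z}$ ($P{\left(Z \right)} = 5 \sqrt{-5 - Z} - \frac{Z + 2}{Z + Z} = 5 \sqrt{-5 - Z} - \frac{2 + Z}{2 Z}$)
$- 146 P{\left(F{\left(2,-4 \right)} \right)} + 83 = - 146 \left(- \frac{1}{2} - \frac{1}{-4} + 5 \sqrt{-5 - -4}\right) + 83 = - 146 \left(- \frac{1}{2} - - \frac{1}{4} + 5 \sqrt{-5 + 4}\right) + 83 = - 146 \left(- \frac{1}{2} + \frac{1}{4} + 5 \sqrt{-1}\right) + 83 = - 146 \left(- \frac{1}{2} + \frac{1}{4} + 5 i\right) + 83 = - 146 \left(- \frac{1}{4} + 5 i\right) + 83 = \left(\frac{73}{2} - 730 i\right) + 83 = \frac{239}{2} - 730 i$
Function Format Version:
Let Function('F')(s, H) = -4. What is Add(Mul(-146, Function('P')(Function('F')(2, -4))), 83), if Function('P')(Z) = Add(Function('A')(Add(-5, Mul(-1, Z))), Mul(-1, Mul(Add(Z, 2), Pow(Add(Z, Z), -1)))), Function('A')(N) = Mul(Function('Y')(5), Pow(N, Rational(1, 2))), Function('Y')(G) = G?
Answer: Add(Rational(239, 2), Mul(-730, I)) ≈ Add(119.50, Mul(-730.00, I))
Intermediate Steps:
Function('A')(N) = Mul(5, Pow(N, Rational(1, 2)))
Function('P')(Z) = Add(Mul(5, Pow(Add(-5, Mul(-1, Z)), Rational(1, 2))), Mul(Rational(-1, 2), Pow(Z, -1), Add(2, Z))) (Function('P')(Z) = Add(Mul(5, Pow(Add(-5, Mul(-1, Z)), Rational(1, 2))), Mul(-1, Mul(Add(Z, 2), Pow(Add(Z, Z), -1)))) = Add(Mul(5, Pow(Add(-5, Mul(-1, Z)), Rational(1, 2))), Mul(-1, Mul(Add(2, Z), Pow(Mul(2, Z), -1)))) = Add(Mul(5, Pow(Add(-5, Mul(-1, Z)), Rational(1, 2))), Mul(-1, Mul(Add(2, Z), Mul(Rational(1, 2), Pow(Z, -1))))) = Add(Mul(5, Pow(Add(-5, Mul(-1, Z)), Rational(1, 2))), Mul(-1, Mul(Rational(1, 2), Pow(Z, -1), Add(2, Z)))) = Add(Mul(5, Pow(Add(-5, Mul(-1, Z)), Rational(1, 2))), Mul(Rational(-1, 2), Pow(Z, -1), Add(2, Z))))
Add(Mul(-146, Function('P')(Function('F')(2, -4))), 83) = Add(Mul(-146, Add(Rational(-1, 2), Mul(-1, Pow(-4, -1)), Mul(5, Pow(Add(-5, Mul(-1, -4)), Rational(1, 2))))), 83) = Add(Mul(-146, Add(Rational(-1, 2), Mul(-1, Rational(-1, 4)), Mul(5, Pow(Add(-5, 4), Rational(1, 2))))), 83) = Add(Mul(-146, Add(Rational(-1, 2), Rational(1, 4), Mul(5, Pow(-1, Rational(1, 2))))), 83) = Add(Mul(-146, Add(Rational(-1, 2), Rational(1, 4), Mul(5, I))), 83) = Add(Mul(-146, Add(Rational(-1, 4), Mul(5, I))), 83) = Add(Add(Rational(73, 2), Mul(-730, I)), 83) = Add(Rational(239, 2), Mul(-730, I))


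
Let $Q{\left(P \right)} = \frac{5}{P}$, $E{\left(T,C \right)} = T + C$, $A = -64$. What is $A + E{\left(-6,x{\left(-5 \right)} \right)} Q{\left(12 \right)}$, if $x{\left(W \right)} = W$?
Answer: $- \frac{823}{12} \approx -68.583$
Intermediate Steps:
$E{\left(T,C \right)} = C + T$
$A + E{\left(-6,x{\left(-5 \right)} \right)} Q{\left(12 \right)} = -64 + \left(-5 - 6\right) \frac{5}{12} = -64 - 11 \cdot 5 \cdot \frac{1}{12} = -64 - \frac{55}{12} = - \frac{823}{12}$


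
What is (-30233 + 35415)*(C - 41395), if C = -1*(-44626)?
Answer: 16743042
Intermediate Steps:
C = 44626
(-30233 + 35415)*(C - 41395) = (-30233 + 35415)*(44626 - 41395) = 5182*3231 = 16743042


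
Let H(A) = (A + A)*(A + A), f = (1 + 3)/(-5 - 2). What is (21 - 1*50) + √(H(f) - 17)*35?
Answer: -29 + 5*I*√769 ≈ -29.0 + 138.65*I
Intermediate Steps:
f = -4/7 (f = 4/(-7) = 4*(-⅐) = -4/7 ≈ -0.57143)
H(A) = 4*A² (H(A) = (2*A)*(2*A) = 4*A²)
(21 - 1*50) + √(H(f) - 17)*35 = (21 - 1*50) + √(4*(-4/7)² - 17)*35 = (21 - 50) + √(4*(16/49) - 17)*35 = -29 + √(64/49 - 17)*35 = -29 + √(-769/49)*35 = -29 + (I*√769/7)*35 = -29 + 5*I*√769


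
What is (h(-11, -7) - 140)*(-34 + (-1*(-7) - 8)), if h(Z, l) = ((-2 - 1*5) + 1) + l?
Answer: 5355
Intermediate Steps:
h(Z, l) = -6 + l (h(Z, l) = ((-2 - 5) + 1) + l = (-7 + 1) + l = -6 + l)
(h(-11, -7) - 140)*(-34 + (-1*(-7) - 8)) = ((-6 - 7) - 140)*(-34 + (-1*(-7) - 8)) = (-13 - 140)*(-34 + (7 - 8)) = -153*(-34 - 1) = -153*(-35) = 5355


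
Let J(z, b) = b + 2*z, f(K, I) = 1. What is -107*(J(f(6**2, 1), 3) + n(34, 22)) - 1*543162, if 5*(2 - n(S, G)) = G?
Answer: -2717201/5 ≈ -5.4344e+5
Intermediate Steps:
n(S, G) = 2 - G/5
-107*(J(f(6**2, 1), 3) + n(34, 22)) - 1*543162 = -107*((3 + 2*1) + (2 - 1/5*22)) - 1*543162 = -107*((3 + 2) + (2 - 22/5)) - 543162 = -107*(5 - 12/5) - 543162 = -107*13/5 - 543162 = -1391/5 - 543162 = -2717201/5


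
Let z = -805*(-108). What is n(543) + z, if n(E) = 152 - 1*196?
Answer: 86896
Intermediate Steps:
n(E) = -44 (n(E) = 152 - 196 = -44)
z = 86940
n(543) + z = -44 + 86940 = 86896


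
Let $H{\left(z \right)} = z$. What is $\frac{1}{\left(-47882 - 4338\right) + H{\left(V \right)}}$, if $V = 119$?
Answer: $- \frac{1}{52101} \approx -1.9193 \cdot 10^{-5}$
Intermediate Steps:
$\frac{1}{\left(-47882 - 4338\right) + H{\left(V \right)}} = \frac{1}{\left(-47882 - 4338\right) + 119} = \frac{1}{-52220 + 119} = \frac{1}{-52101} = - \frac{1}{52101}$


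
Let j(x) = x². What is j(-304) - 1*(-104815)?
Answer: 197231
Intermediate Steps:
j(-304) - 1*(-104815) = (-304)² - 1*(-104815) = 92416 + 104815 = 197231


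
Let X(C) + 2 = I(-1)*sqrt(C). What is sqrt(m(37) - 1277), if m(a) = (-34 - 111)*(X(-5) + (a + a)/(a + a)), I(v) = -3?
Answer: sqrt(-1132 + 435*I*sqrt(5)) ≈ 13.426 + 36.225*I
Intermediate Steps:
X(C) = -2 - 3*sqrt(C)
m(a) = 145 + 435*I*sqrt(5) (m(a) = (-34 - 111)*((-2 - 3*I*sqrt(5)) + (a + a)/(a + a)) = -145*((-2 - 3*I*sqrt(5)) + (2*a)/((2*a))) = -145*((-2 - 3*I*sqrt(5)) + (2*a)*(1/(2*a))) = -145*((-2 - 3*I*sqrt(5)) + 1) = -145*(-1 - 3*I*sqrt(5)) = 145 + 435*I*sqrt(5))
sqrt(m(37) - 1277) = sqrt((145 + 435*I*sqrt(5)) - 1277) = sqrt(-1132 + 435*I*sqrt(5))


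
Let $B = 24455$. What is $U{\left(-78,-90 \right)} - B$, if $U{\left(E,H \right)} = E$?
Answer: $-24533$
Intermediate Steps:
$U{\left(-78,-90 \right)} - B = -78 - 24455 = -24533$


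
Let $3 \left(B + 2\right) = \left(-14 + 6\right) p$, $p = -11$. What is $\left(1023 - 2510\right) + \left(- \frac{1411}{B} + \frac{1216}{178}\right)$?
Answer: $- \frac{11179007}{7298} \approx -1531.8$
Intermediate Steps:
$B = \frac{82}{3}$ ($B = -2 + \frac{\left(-14 + 6\right) \left(-11\right)}{3} = -2 + \frac{\left(-8\right) \left(-11\right)}{3} = -2 + \frac{1}{3} \cdot 88 = -2 + \frac{88}{3} = \frac{82}{3} \approx 27.333$)
$\left(1023 - 2510\right) + \left(- \frac{1411}{B} + \frac{1216}{178}\right) = \left(1023 - 2510\right) + \left(- \frac{1411}{\frac{82}{3}} + \frac{1216}{178}\right) = -1487 + \left(\left(-1411\right) \frac{3}{82} + 1216 \cdot \frac{1}{178}\right) = -1487 + \left(- \frac{4233}{82} + \frac{608}{89}\right) = -1487 - \frac{326881}{7298} = - \frac{11179007}{7298}$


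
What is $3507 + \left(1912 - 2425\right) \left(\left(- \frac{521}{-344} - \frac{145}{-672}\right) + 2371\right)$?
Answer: $- \frac{11690393541}{9632} \approx -1.2137 \cdot 10^{6}$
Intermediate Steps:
$3507 + \left(1912 - 2425\right) \left(\left(- \frac{521}{-344} - \frac{145}{-672}\right) + 2371\right) = 3507 - 513 \left(\left(\left(-521\right) \left(- \frac{1}{344}\right) - - \frac{145}{672}\right) + 2371\right) = 3507 - 513 \left(\left(\frac{521}{344} + \frac{145}{672}\right) + 2371\right) = 3507 - 513 \left(\frac{49999}{28896} + 2371\right) = 3507 - \frac{11724172965}{9632} = - \frac{11690393541}{9632}$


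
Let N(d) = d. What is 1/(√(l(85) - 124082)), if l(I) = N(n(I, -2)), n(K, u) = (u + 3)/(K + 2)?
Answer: -I*√939176571/10795133 ≈ -0.0028389*I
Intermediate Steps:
n(K, u) = (3 + u)/(2 + K)
l(I) = 1/(2 + I) (l(I) = (3 - 2)/(2 + I) = 1/(2 + I))
1/(√(l(85) - 124082)) = 1/(√(1/(2 + 85) - 124082)) = 1/(√(1/87 - 124082)) = 1/(√(-10795133/87)) = 1/(I*√939176571/87) = -I*√939176571/10795133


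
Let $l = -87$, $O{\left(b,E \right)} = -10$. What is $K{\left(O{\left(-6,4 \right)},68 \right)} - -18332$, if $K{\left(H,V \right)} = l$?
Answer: $18245$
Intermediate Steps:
$K{\left(H,V \right)} = -87$
$K{\left(O{\left(-6,4 \right)},68 \right)} - -18332 = -87 - -18332 = -87 + 18332 = 18245$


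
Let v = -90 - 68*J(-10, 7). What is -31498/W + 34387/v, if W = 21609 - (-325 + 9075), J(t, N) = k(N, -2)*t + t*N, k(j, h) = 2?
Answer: 252249493/77539770 ≈ 3.2532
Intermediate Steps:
J(t, N) = 2*t + N*t (J(t, N) = 2*t + t*N = 2*t + N*t)
W = 12859 (W = 21609 - 1*8750 = 21609 - 8750 = 12859)
v = 6030 (v = -90 - (-680)*(2 + 7) = -90 - (-680)*9 = -90 - 68*(-90) = -90 + 6120 = 6030)
-31498/W + 34387/v = -31498/12859 + 34387/6030 = 252249493/77539770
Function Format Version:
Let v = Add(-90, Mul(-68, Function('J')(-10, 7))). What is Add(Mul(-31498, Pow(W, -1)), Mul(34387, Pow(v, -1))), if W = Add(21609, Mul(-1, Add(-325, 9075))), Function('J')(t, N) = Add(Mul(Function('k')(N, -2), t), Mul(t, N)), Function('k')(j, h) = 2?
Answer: Rational(252249493, 77539770) ≈ 3.2532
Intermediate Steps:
Function('J')(t, N) = Add(Mul(2, t), Mul(N, t)) (Function('J')(t, N) = Add(Mul(2, t), Mul(t, N)) = Add(Mul(2, t), Mul(N, t)))
W = 12859 (W = Add(21609, Mul(-1, 8750)) = Add(21609, -8750) = 12859)
v = 6030 (v = Add(-90, Mul(-68, Mul(-10, Add(2, 7)))) = Add(-90, Mul(-68, Mul(-10, 9))) = Add(-90, Mul(-68, -90)) = Add(-90, 6120) = 6030)
Add(Mul(-31498, Pow(W, -1)), Mul(34387, Pow(v, -1))) = Add(Mul(-31498, Pow(12859, -1)), Mul(34387, Pow(6030, -1))) = Add(Mul(-31498, Rational(1, 12859)), Mul(34387, Rational(1, 6030))) = Add(Rational(-31498, 12859), Rational(34387, 6030)) = Rational(252249493, 77539770)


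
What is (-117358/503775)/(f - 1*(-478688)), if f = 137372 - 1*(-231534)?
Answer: -58679/213498333675 ≈ -2.7485e-7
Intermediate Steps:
f = 368906 (f = 137372 + 231534 = 368906)
(-117358/503775)/(f - 1*(-478688)) = (-117358/503775)/(368906 - 1*(-478688)) = (-117358*1/503775)/(368906 + 478688) = -117358/503775/847594 = -117358/503775*1/847594 = -58679/213498333675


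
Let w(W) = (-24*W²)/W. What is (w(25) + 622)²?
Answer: 484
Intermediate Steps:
w(W) = -24*W
(w(25) + 622)² = (-24*25 + 622)² = (-600 + 622)² = 22² = 484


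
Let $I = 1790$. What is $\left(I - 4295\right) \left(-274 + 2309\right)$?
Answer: $-5097675$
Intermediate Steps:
$\left(I - 4295\right) \left(-274 + 2309\right) = \left(1790 - 4295\right) \left(-274 + 2309\right) = \left(-2505\right) 2035 = -5097675$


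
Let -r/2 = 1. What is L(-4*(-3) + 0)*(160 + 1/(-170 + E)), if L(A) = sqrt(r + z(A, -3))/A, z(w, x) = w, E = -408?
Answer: 92479*sqrt(10)/6936 ≈ 42.163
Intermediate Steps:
r = -2 (r = -2*1 = -2)
L(A) = sqrt(-2 + A)/A
L(-4*(-3) + 0)*(160 + 1/(-170 + E)) = (sqrt(-2 + (-4*(-3) + 0))/(-4*(-3) + 0))*(160 + 1/(-170 - 408)) = (sqrt(-2 + (12 + 0))/(12 + 0))*(160 + 1/(-578)) = (sqrt(-2 + 12)/12)*(160 - 1/578) = (sqrt(10)/12)*(92479/578) = 92479*sqrt(10)/6936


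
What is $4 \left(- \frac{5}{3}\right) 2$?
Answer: $- \frac{40}{3} \approx -13.333$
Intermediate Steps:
$4 \left(- \frac{5}{3}\right) 2 = \left(- \frac{20}{3}\right) 2 = - \frac{40}{3}$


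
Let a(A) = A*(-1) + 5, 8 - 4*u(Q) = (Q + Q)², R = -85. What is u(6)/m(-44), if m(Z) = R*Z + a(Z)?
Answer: -34/3789 ≈ -0.0089733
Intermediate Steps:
u(Q) = 2 - Q² (u(Q) = 2 - (Q + Q)²/4 = 2 - 4*Q²/4 = 2 - Q²)
a(A) = 5 - A (a(A) = -A + 5 = 5 - A)
m(Z) = 5 - 86*Z (m(Z) = -85*Z + (5 - Z) = 5 - 86*Z)
u(6)/m(-44) = (2 - 1*6²)/(5 - 86*(-44)) = (2 - 1*36)/(5 + 3784) = (2 - 36)/3789 = -34*1/3789 = -34/3789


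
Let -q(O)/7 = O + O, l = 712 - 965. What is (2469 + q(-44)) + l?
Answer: 2832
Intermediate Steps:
l = -253
q(O) = -14*O (q(O) = -7*(O + O) = -14*O)
(2469 + q(-44)) + l = (2469 - 14*(-44)) - 253 = (2469 + 616) - 253 = 3085 - 253 = 2832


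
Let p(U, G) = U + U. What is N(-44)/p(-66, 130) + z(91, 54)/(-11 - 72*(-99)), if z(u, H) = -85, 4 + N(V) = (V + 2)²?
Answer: -284935/21351 ≈ -13.345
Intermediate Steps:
N(V) = -4 + (2 + V)² (N(V) = -4 + (V + 2)² = -4 + (2 + V)²)
p(U, G) = 2*U
N(-44)/p(-66, 130) + z(91, 54)/(-11 - 72*(-99)) = (-44*(4 - 44))/((2*(-66))) - 85/(-11 - 72*(-99)) = -44*(-40)/(-132) - 85/(-11 + 7128) = 1760*(-1/132) - 85/7117 = -40/3 - 85*1/7117 = -40/3 - 85/7117 = -284935/21351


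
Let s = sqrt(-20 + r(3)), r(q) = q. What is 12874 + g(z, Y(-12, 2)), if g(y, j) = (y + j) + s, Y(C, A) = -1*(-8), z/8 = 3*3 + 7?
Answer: 13010 + I*sqrt(17) ≈ 13010.0 + 4.1231*I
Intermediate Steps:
z = 128 (z = 8*(3*3 + 7) = 8*(9 + 7) = 8*16 = 128)
Y(C, A) = 8
s = I*sqrt(17) (s = sqrt(-20 + 3) = sqrt(-17) = I*sqrt(17) ≈ 4.1231*I)
g(y, j) = j + y + I*sqrt(17) (g(y, j) = (y + j) + I*sqrt(17) = (j + y) + I*sqrt(17) = j + y + I*sqrt(17))
12874 + g(z, Y(-12, 2)) = 12874 + (8 + 128 + I*sqrt(17)) = 12874 + (136 + I*sqrt(17)) = 13010 + I*sqrt(17)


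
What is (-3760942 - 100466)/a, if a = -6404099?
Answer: 133152/220831 ≈ 0.60296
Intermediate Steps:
(-3760942 - 100466)/a = (-3760942 - 100466)/(-6404099) = -3861408*(-1/6404099) = 133152/220831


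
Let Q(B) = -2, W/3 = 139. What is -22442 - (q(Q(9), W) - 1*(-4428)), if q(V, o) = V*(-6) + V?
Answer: -26880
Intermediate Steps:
W = 417 (W = 3*139 = 417)
q(V, o) = -5*V (q(V, o) = -6*V + V = -5*V)
-22442 - (q(Q(9), W) - 1*(-4428)) = -22442 - (-5*(-2) - 1*(-4428)) = -22442 - (10 + 4428) = -22442 - 1*4438 = -22442 - 4438 = -26880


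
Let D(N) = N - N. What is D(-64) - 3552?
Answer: -3552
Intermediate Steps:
D(N) = 0
D(-64) - 3552 = 0 - 3552 = -3552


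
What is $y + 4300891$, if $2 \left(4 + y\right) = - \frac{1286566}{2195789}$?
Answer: $\frac{9443839721560}{2195789} \approx 4.3009 \cdot 10^{6}$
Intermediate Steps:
$y = - \frac{9426439}{2195789}$ ($y = -4 + \frac{\left(-1286566\right) \frac{1}{2195789}}{2} = -4 + \frac{1}{2} \left(- \frac{1286566}{2195789}\right) = -4 - \frac{643283}{2195789} = - \frac{9426439}{2195789} \approx -4.293$)
$y + 4300891 = - \frac{9426439}{2195789} + 4300891 = \frac{9443839721560}{2195789}$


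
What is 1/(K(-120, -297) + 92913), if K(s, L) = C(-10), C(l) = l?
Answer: 1/92903 ≈ 1.0764e-5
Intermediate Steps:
K(s, L) = -10
1/(K(-120, -297) + 92913) = 1/(-10 + 92913) = 1/92903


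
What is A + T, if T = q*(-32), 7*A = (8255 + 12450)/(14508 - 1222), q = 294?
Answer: -874942111/93002 ≈ -9407.8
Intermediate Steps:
A = 20705/93002 (A = ((8255 + 12450)/(14508 - 1222))/7 = (20705/13286)/7 = (20705*(1/13286))/7 = (⅐)*(20705/13286) = 20705/93002 ≈ 0.22263)
T = -9408 (T = 294*(-32) = -9408)
A + T = 20705/93002 - 9408 = -874942111/93002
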